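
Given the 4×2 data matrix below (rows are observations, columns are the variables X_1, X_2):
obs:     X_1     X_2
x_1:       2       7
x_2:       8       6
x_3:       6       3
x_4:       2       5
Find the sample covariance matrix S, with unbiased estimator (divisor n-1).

Step 1 — column means:
  mean(X_1) = (2 + 8 + 6 + 2) / 4 = 18/4 = 4.5
  mean(X_2) = (7 + 6 + 3 + 5) / 4 = 21/4 = 5.25

Step 2 — sample covariance S[i,j] = (1/(n-1)) · Σ_k (x_{k,i} - mean_i) · (x_{k,j} - mean_j), with n-1 = 3.
  S[X_1,X_1] = ((-2.5)·(-2.5) + (3.5)·(3.5) + (1.5)·(1.5) + (-2.5)·(-2.5)) / 3 = 27/3 = 9
  S[X_1,X_2] = ((-2.5)·(1.75) + (3.5)·(0.75) + (1.5)·(-2.25) + (-2.5)·(-0.25)) / 3 = -4.5/3 = -1.5
  S[X_2,X_2] = ((1.75)·(1.75) + (0.75)·(0.75) + (-2.25)·(-2.25) + (-0.25)·(-0.25)) / 3 = 8.75/3 = 2.9167

S is symmetric (S[j,i] = S[i,j]). Assembling:

S = [[9, -1.5],
 [-1.5, 2.9167]]


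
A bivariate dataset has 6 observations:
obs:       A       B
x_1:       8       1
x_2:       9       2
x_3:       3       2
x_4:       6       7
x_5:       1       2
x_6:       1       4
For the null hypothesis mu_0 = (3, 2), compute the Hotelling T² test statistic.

Step 1 — sample mean vector:
  mean(A) = (8 + 9 + 3 + 6 + 1 + 1) / 6 = 28/6 = 4.6667
  mean(B) = (1 + 2 + 2 + 7 + 2 + 4) / 6 = 18/6 = 3
  x̄ = (4.6667, 3),  deviation x̄ - mu_0 = (4.6667, 3) - (3, 2) = (1.6667, 1).

Step 2 — sample covariance matrix, S[i,j] = (1/(n-1)) · Σ_k (x_{k,i} - mean_i) · (x_{k,j} - mean_j), divisor n-1 = 5:
  S[A,A] = ((3.3333)·(3.3333) + (4.3333)·(4.3333) + (-1.6667)·(-1.6667) + (1.3333)·(1.3333) + (-3.6667)·(-3.6667) + (-3.6667)·(-3.6667)) / 5 = 61.3333/5 = 12.2667
  S[A,B] = ((3.3333)·(-2) + (4.3333)·(-1) + (-1.6667)·(-1) + (1.3333)·(4) + (-3.6667)·(-1) + (-3.6667)·(1)) / 5 = -4/5 = -0.8
  S[B,B] = ((-2)·(-2) + (-1)·(-1) + (-1)·(-1) + (4)·(4) + (-1)·(-1) + (1)·(1)) / 5 = 24/5 = 4.8
  S = [[12.2667, -0.8],
 [-0.8, 4.8]].

Step 3 — invert S. det(S) = 12.2667·4.8 - (-0.8)² = 58.24.
  S^{-1} = (1/det) · [[d, -b], [-b, a]] = [[0.0824, 0.0137],
 [0.0137, 0.2106]].

Step 4 — quadratic form (x̄ - mu_0)^T · S^{-1} · (x̄ - mu_0):
  S^{-1} · (x̄ - mu_0) = (0.1511, 0.2335),
  (x̄ - mu_0)^T · [...] = (1.6667)·(0.1511) + (1)·(0.2335) = 0.4853.

Step 5 — scale by n: T² = 6 · 0.4853 = 2.9121.

T² ≈ 2.9121


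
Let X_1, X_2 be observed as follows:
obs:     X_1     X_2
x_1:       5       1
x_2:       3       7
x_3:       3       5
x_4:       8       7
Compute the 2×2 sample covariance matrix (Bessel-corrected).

Step 1 — column means:
  mean(X_1) = (5 + 3 + 3 + 8) / 4 = 19/4 = 4.75
  mean(X_2) = (1 + 7 + 5 + 7) / 4 = 20/4 = 5

Step 2 — sample covariance S[i,j] = (1/(n-1)) · Σ_k (x_{k,i} - mean_i) · (x_{k,j} - mean_j), with n-1 = 3.
  S[X_1,X_1] = ((0.25)·(0.25) + (-1.75)·(-1.75) + (-1.75)·(-1.75) + (3.25)·(3.25)) / 3 = 16.75/3 = 5.5833
  S[X_1,X_2] = ((0.25)·(-4) + (-1.75)·(2) + (-1.75)·(0) + (3.25)·(2)) / 3 = 2/3 = 0.6667
  S[X_2,X_2] = ((-4)·(-4) + (2)·(2) + (0)·(0) + (2)·(2)) / 3 = 24/3 = 8

S is symmetric (S[j,i] = S[i,j]). Assembling:

S = [[5.5833, 0.6667],
 [0.6667, 8]]


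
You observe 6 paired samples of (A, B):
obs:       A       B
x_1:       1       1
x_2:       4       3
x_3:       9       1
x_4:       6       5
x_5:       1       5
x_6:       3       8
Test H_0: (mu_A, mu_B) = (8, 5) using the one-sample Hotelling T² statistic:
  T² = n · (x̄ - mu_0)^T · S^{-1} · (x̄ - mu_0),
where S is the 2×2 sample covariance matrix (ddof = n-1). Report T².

Step 1 — sample mean vector:
  mean(A) = (1 + 4 + 9 + 6 + 1 + 3) / 6 = 24/6 = 4
  mean(B) = (1 + 3 + 1 + 5 + 5 + 8) / 6 = 23/6 = 3.8333
  x̄ = (4, 3.8333),  deviation x̄ - mu_0 = (4, 3.8333) - (8, 5) = (-4, -1.1667).

Step 2 — sample covariance matrix, S[i,j] = (1/(n-1)) · Σ_k (x_{k,i} - mean_i) · (x_{k,j} - mean_j), divisor n-1 = 5:
  S[A,A] = ((-3)·(-3) + (0)·(0) + (5)·(5) + (2)·(2) + (-3)·(-3) + (-1)·(-1)) / 5 = 48/5 = 9.6
  S[A,B] = ((-3)·(-2.8333) + (0)·(-0.8333) + (5)·(-2.8333) + (2)·(1.1667) + (-3)·(1.1667) + (-1)·(4.1667)) / 5 = -11/5 = -2.2
  S[B,B] = ((-2.8333)·(-2.8333) + (-0.8333)·(-0.8333) + (-2.8333)·(-2.8333) + (1.1667)·(1.1667) + (1.1667)·(1.1667) + (4.1667)·(4.1667)) / 5 = 36.8333/5 = 7.3667
  S = [[9.6, -2.2],
 [-2.2, 7.3667]].

Step 3 — invert S. det(S) = 9.6·7.3667 - (-2.2)² = 65.88.
  S^{-1} = (1/det) · [[d, -b], [-b, a]] = [[0.1118, 0.0334],
 [0.0334, 0.1457]].

Step 4 — quadratic form (x̄ - mu_0)^T · S^{-1} · (x̄ - mu_0):
  S^{-1} · (x̄ - mu_0) = (-0.4862, -0.3036),
  (x̄ - mu_0)^T · [...] = (-4)·(-0.4862) + (-1.1667)·(-0.3036) = 2.2991.

Step 5 — scale by n: T² = 6 · 2.2991 = 13.7948.

T² ≈ 13.7948


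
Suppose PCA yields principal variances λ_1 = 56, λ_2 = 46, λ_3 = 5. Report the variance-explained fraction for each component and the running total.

Step 1 — total variance = trace(Sigma) = Σ λ_i = 56 + 46 + 5 = 107.

Step 2 — fraction explained by component i = λ_i / Σ λ:
  PC1: 56/107 = 0.5234
  PC2: 46/107 = 0.4299
  PC3: 5/107 = 0.0467

Step 3 — cumulative fraction after k components = (λ_1 + ... + λ_k) / Σ λ:
  k = 1: 56/107 = 0.5234
  k = 2: (56 + 46)/107 = 102/107 = 0.9533
  k = 3: (56 + 46 + 5)/107 = 107/107 = 1

Summary (fraction, with percent):

explained: PC1 0.5234 (52.34%), PC2 0.4299 (42.99%), PC3 0.0467 (4.67%);  cumulative: 0.5234, 0.9533, 1


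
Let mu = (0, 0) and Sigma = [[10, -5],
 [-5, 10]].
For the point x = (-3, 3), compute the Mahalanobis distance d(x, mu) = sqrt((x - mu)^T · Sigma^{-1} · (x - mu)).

Step 1 — centre the observation: (x - mu) = (-3, 3).

Step 2 — invert Sigma. det(Sigma) = 10·10 - (-5)² = 75.
  Sigma^{-1} = (1/det) · [[d, -b], [-b, a]] = [[0.1333, 0.0667],
 [0.0667, 0.1333]].

Step 3 — form the quadratic (x - mu)^T · Sigma^{-1} · (x - mu):
  Sigma^{-1} · (x - mu) = (-0.2, 0.2).
  (x - mu)^T · [Sigma^{-1} · (x - mu)] = (-3)·(-0.2) + (3)·(0.2) = 1.2.

Step 4 — take square root: d = √(1.2) ≈ 1.0954.

d(x, mu) = √(1.2) ≈ 1.0954


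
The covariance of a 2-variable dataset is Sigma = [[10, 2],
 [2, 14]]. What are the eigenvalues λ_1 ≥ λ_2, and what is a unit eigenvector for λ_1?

Step 1 — characteristic polynomial of 2×2 Sigma:
  det(Sigma - λI) = λ² - trace · λ + det = 0.
  trace = 10 + 14 = 24, det = 10·14 - (2)² = 136.
Step 2 — discriminant:
  Δ = trace² - 4·det = 576 - 544 = 32.
Step 3 — eigenvalues:
  λ = (trace ± √Δ)/2 = (24 ± 5.6569)/2,
  λ_1 = 14.8284,  λ_2 = 9.1716.

Step 4 — unit eigenvector for λ_1: solve (Sigma - λ_1 I)v = 0. First row:
  (10 - 14.8284)·v_x + (2)·v_y = 0, i.e. (-4.8284)·v_x + (2)·v_y = 0,
  so v ∝ (b, λ_1 - a) = (2, 4.8284) = u.
  ||u|| = √((2)² + (4.8284)²) = √(27.3137) ≈ 5.2263,
  v_1 = u/||u|| ≈ (0.3827, 0.9239) (||v_1|| = 1).

λ_1 = 14.8284,  λ_2 = 9.1716;  v_1 ≈ (0.3827, 0.9239)


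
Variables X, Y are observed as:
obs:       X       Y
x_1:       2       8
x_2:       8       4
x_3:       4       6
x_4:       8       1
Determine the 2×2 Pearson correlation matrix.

Step 1 — column means:
  mean(X) = (2 + 8 + 4 + 8) / 4 = 22/4 = 5.5
  mean(Y) = (8 + 4 + 6 + 1) / 4 = 19/4 = 4.75

Step 2 — sample variances and covariances s[i,j] = (1/(n-1)) · Σ_k (x_{k,i} - mean_i) · (x_{k,j} - mean_j), with n-1 = 3:
  s[X,X] = ((-3.5)·(-3.5) + (2.5)·(2.5) + (-1.5)·(-1.5) + (2.5)·(2.5)) / 3 = 27/3 = 9
  s[X,Y] = ((-3.5)·(3.25) + (2.5)·(-0.75) + (-1.5)·(1.25) + (2.5)·(-3.75)) / 3 = -24.5/3 = -8.1667
  s[Y,Y] = ((3.25)·(3.25) + (-0.75)·(-0.75) + (1.25)·(1.25) + (-3.75)·(-3.75)) / 3 = 26.75/3 = 8.9167
  Sample standard deviations s_i = √(s[i,i]):
  s(X) = √(9) = 3
  s(Y) = √(8.9167) = 2.9861

Step 3 — r_{ij} = s_{ij} / (s_i · s_j):
  r[X,X] = 1 (diagonal).
  r[X,Y] = -8.1667 / (3 · 2.9861) = -8.1667 / 8.9582 = -0.9116
  r[Y,Y] = 1 (diagonal).

R is symmetric with unit diagonal. Assembling:

R = [[1, -0.9116],
 [-0.9116, 1]]


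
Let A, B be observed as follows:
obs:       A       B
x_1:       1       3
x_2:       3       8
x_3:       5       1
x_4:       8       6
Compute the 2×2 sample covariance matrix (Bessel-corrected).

Step 1 — column means:
  mean(A) = (1 + 3 + 5 + 8) / 4 = 17/4 = 4.25
  mean(B) = (3 + 8 + 1 + 6) / 4 = 18/4 = 4.5

Step 2 — sample covariance S[i,j] = (1/(n-1)) · Σ_k (x_{k,i} - mean_i) · (x_{k,j} - mean_j), with n-1 = 3.
  S[A,A] = ((-3.25)·(-3.25) + (-1.25)·(-1.25) + (0.75)·(0.75) + (3.75)·(3.75)) / 3 = 26.75/3 = 8.9167
  S[A,B] = ((-3.25)·(-1.5) + (-1.25)·(3.5) + (0.75)·(-3.5) + (3.75)·(1.5)) / 3 = 3.5/3 = 1.1667
  S[B,B] = ((-1.5)·(-1.5) + (3.5)·(3.5) + (-3.5)·(-3.5) + (1.5)·(1.5)) / 3 = 29/3 = 9.6667

S is symmetric (S[j,i] = S[i,j]). Assembling:

S = [[8.9167, 1.1667],
 [1.1667, 9.6667]]


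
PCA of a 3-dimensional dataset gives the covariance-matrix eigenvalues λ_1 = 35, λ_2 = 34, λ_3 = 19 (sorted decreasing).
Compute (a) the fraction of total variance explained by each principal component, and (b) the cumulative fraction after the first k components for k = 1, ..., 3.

Step 1 — total variance = trace(Sigma) = Σ λ_i = 35 + 34 + 19 = 88.

Step 2 — fraction explained by component i = λ_i / Σ λ:
  PC1: 35/88 = 0.3977
  PC2: 34/88 = 0.3864
  PC3: 19/88 = 0.2159

Step 3 — cumulative fraction after k components = (λ_1 + ... + λ_k) / Σ λ:
  k = 1: 35/88 = 0.3977
  k = 2: (35 + 34)/88 = 69/88 = 0.7841
  k = 3: (35 + 34 + 19)/88 = 88/88 = 1

Summary (fraction, with percent):

explained: PC1 0.3977 (39.77%), PC2 0.3864 (38.64%), PC3 0.2159 (21.59%);  cumulative: 0.3977, 0.7841, 1


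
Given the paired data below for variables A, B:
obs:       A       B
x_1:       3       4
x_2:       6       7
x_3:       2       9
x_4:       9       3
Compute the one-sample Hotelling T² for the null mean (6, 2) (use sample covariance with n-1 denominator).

Step 1 — sample mean vector:
  mean(A) = (3 + 6 + 2 + 9) / 4 = 20/4 = 5
  mean(B) = (4 + 7 + 9 + 3) / 4 = 23/4 = 5.75
  x̄ = (5, 5.75),  deviation x̄ - mu_0 = (5, 5.75) - (6, 2) = (-1, 3.75).

Step 2 — sample covariance matrix, S[i,j] = (1/(n-1)) · Σ_k (x_{k,i} - mean_i) · (x_{k,j} - mean_j), divisor n-1 = 3:
  S[A,A] = ((-2)·(-2) + (1)·(1) + (-3)·(-3) + (4)·(4)) / 3 = 30/3 = 10
  S[A,B] = ((-2)·(-1.75) + (1)·(1.25) + (-3)·(3.25) + (4)·(-2.75)) / 3 = -16/3 = -5.3333
  S[B,B] = ((-1.75)·(-1.75) + (1.25)·(1.25) + (3.25)·(3.25) + (-2.75)·(-2.75)) / 3 = 22.75/3 = 7.5833
  S = [[10, -5.3333],
 [-5.3333, 7.5833]].

Step 3 — invert S. det(S) = 10·7.5833 - (-5.3333)² = 47.3889.
  S^{-1} = (1/det) · [[d, -b], [-b, a]] = [[0.16, 0.1125],
 [0.1125, 0.211]].

Step 4 — quadratic form (x̄ - mu_0)^T · S^{-1} · (x̄ - mu_0):
  S^{-1} · (x̄ - mu_0) = (0.262, 0.6788),
  (x̄ - mu_0)^T · [...] = (-1)·(0.262) + (3.75)·(0.6788) = 2.2834.

Step 5 — scale by n: T² = 4 · 2.2834 = 9.1336.

T² ≈ 9.1336


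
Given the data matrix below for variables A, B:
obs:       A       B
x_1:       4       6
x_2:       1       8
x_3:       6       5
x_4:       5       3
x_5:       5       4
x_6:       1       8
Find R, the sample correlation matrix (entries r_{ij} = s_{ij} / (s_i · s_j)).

Step 1 — column means:
  mean(A) = (4 + 1 + 6 + 5 + 5 + 1) / 6 = 22/6 = 3.6667
  mean(B) = (6 + 8 + 5 + 3 + 4 + 8) / 6 = 34/6 = 5.6667

Step 2 — sample variances and covariances s[i,j] = (1/(n-1)) · Σ_k (x_{k,i} - mean_i) · (x_{k,j} - mean_j), with n-1 = 5:
  s[A,A] = ((0.3333)·(0.3333) + (-2.6667)·(-2.6667) + (2.3333)·(2.3333) + (1.3333)·(1.3333) + (1.3333)·(1.3333) + (-2.6667)·(-2.6667)) / 5 = 23.3333/5 = 4.6667
  s[A,B] = ((0.3333)·(0.3333) + (-2.6667)·(2.3333) + (2.3333)·(-0.6667) + (1.3333)·(-2.6667) + (1.3333)·(-1.6667) + (-2.6667)·(2.3333)) / 5 = -19.6667/5 = -3.9333
  s[B,B] = ((0.3333)·(0.3333) + (2.3333)·(2.3333) + (-0.6667)·(-0.6667) + (-2.6667)·(-2.6667) + (-1.6667)·(-1.6667) + (2.3333)·(2.3333)) / 5 = 21.3333/5 = 4.2667
  Sample standard deviations s_i = √(s[i,i]):
  s(A) = √(4.6667) = 2.1602
  s(B) = √(4.2667) = 2.0656

Step 3 — r_{ij} = s_{ij} / (s_i · s_j):
  r[A,A] = 1 (diagonal).
  r[A,B] = -3.9333 / (2.1602 · 2.0656) = -3.9333 / 4.4622 = -0.8815
  r[B,B] = 1 (diagonal).

R is symmetric with unit diagonal. Assembling:

R = [[1, -0.8815],
 [-0.8815, 1]]


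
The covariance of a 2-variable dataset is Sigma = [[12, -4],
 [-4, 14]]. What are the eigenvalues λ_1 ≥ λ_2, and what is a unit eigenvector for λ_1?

Step 1 — characteristic polynomial of 2×2 Sigma:
  det(Sigma - λI) = λ² - trace · λ + det = 0.
  trace = 12 + 14 = 26, det = 12·14 - (-4)² = 152.
Step 2 — discriminant:
  Δ = trace² - 4·det = 676 - 608 = 68.
Step 3 — eigenvalues:
  λ = (trace ± √Δ)/2 = (26 ± 8.2462)/2,
  λ_1 = 17.1231,  λ_2 = 8.8769.

Step 4 — unit eigenvector for λ_1: solve (Sigma - λ_1 I)v = 0. First row:
  (12 - 17.1231)·v_x + (-4)·v_y = 0, i.e. (-5.1231)·v_x + (-4)·v_y = 0,
  so v ∝ (b, λ_1 - a) = (-4, 5.1231); multiply by -1 so the first entry is positive: u = (4, -5.1231).
  ||u|| = √((4)² + (-5.1231)²) = √(42.2462) ≈ 6.4997,
  v_1 = u/||u|| ≈ (0.6154, -0.7882) (||v_1|| = 1).

λ_1 = 17.1231,  λ_2 = 8.8769;  v_1 ≈ (0.6154, -0.7882)


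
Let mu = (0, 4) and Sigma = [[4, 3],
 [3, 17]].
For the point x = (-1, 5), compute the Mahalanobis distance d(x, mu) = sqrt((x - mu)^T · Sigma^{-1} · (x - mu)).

Step 1 — centre the observation: (x - mu) = (-1, 1).

Step 2 — invert Sigma. det(Sigma) = 4·17 - (3)² = 59.
  Sigma^{-1} = (1/det) · [[d, -b], [-b, a]] = [[0.2881, -0.0508],
 [-0.0508, 0.0678]].

Step 3 — form the quadratic (x - mu)^T · Sigma^{-1} · (x - mu):
  Sigma^{-1} · (x - mu) = (-0.339, 0.1186).
  (x - mu)^T · [Sigma^{-1} · (x - mu)] = (-1)·(-0.339) + (1)·(0.1186) = 0.4576.

Step 4 — take square root: d = √(0.4576) ≈ 0.6765.

d(x, mu) = √(0.4576) ≈ 0.6765


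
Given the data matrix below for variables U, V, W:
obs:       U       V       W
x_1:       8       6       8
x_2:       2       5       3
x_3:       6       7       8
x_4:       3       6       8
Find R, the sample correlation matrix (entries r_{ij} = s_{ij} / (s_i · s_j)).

Step 1 — column means:
  mean(U) = (8 + 2 + 6 + 3) / 4 = 19/4 = 4.75
  mean(V) = (6 + 5 + 7 + 6) / 4 = 24/4 = 6
  mean(W) = (8 + 3 + 8 + 8) / 4 = 27/4 = 6.75

Step 2 — sample variances and covariances s[i,j] = (1/(n-1)) · Σ_k (x_{k,i} - mean_i) · (x_{k,j} - mean_j), with n-1 = 3:
  s[U,U] = ((3.25)·(3.25) + (-2.75)·(-2.75) + (1.25)·(1.25) + (-1.75)·(-1.75)) / 3 = 22.75/3 = 7.5833
  s[U,V] = ((3.25)·(0) + (-2.75)·(-1) + (1.25)·(1) + (-1.75)·(0)) / 3 = 4/3 = 1.3333
  s[U,W] = ((3.25)·(1.25) + (-2.75)·(-3.75) + (1.25)·(1.25) + (-1.75)·(1.25)) / 3 = 13.75/3 = 4.5833
  s[V,V] = ((0)·(0) + (-1)·(-1) + (1)·(1) + (0)·(0)) / 3 = 2/3 = 0.6667
  s[V,W] = ((0)·(1.25) + (-1)·(-3.75) + (1)·(1.25) + (0)·(1.25)) / 3 = 5/3 = 1.6667
  s[W,W] = ((1.25)·(1.25) + (-3.75)·(-3.75) + (1.25)·(1.25) + (1.25)·(1.25)) / 3 = 18.75/3 = 6.25
  Sample standard deviations s_i = √(s[i,i]):
  s(U) = √(7.5833) = 2.7538
  s(V) = √(0.6667) = 0.8165
  s(W) = √(6.25) = 2.5

Step 3 — r_{ij} = s_{ij} / (s_i · s_j):
  r[U,U] = 1 (diagonal).
  r[U,V] = 1.3333 / (2.7538 · 0.8165) = 1.3333 / 2.2485 = 0.593
  r[U,W] = 4.5833 / (2.7538 · 2.5) = 4.5833 / 6.8845 = 0.6658
  r[V,V] = 1 (diagonal).
  r[V,W] = 1.6667 / (0.8165 · 2.5) = 1.6667 / 2.0412 = 0.8165
  r[W,W] = 1 (diagonal).

R is symmetric with unit diagonal. Assembling:

R = [[1, 0.593, 0.6658],
 [0.593, 1, 0.8165],
 [0.6658, 0.8165, 1]]


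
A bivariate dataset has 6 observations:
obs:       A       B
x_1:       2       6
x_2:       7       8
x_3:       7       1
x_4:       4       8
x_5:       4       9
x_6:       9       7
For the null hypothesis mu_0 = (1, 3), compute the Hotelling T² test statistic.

Step 1 — sample mean vector:
  mean(A) = (2 + 7 + 7 + 4 + 4 + 9) / 6 = 33/6 = 5.5
  mean(B) = (6 + 8 + 1 + 8 + 9 + 7) / 6 = 39/6 = 6.5
  x̄ = (5.5, 6.5),  deviation x̄ - mu_0 = (5.5, 6.5) - (1, 3) = (4.5, 3.5).

Step 2 — sample covariance matrix, S[i,j] = (1/(n-1)) · Σ_k (x_{k,i} - mean_i) · (x_{k,j} - mean_j), divisor n-1 = 5:
  S[A,A] = ((-3.5)·(-3.5) + (1.5)·(1.5) + (1.5)·(1.5) + (-1.5)·(-1.5) + (-1.5)·(-1.5) + (3.5)·(3.5)) / 5 = 33.5/5 = 6.7
  S[A,B] = ((-3.5)·(-0.5) + (1.5)·(1.5) + (1.5)·(-5.5) + (-1.5)·(1.5) + (-1.5)·(2.5) + (3.5)·(0.5)) / 5 = -8.5/5 = -1.7
  S[B,B] = ((-0.5)·(-0.5) + (1.5)·(1.5) + (-5.5)·(-5.5) + (1.5)·(1.5) + (2.5)·(2.5) + (0.5)·(0.5)) / 5 = 41.5/5 = 8.3
  S = [[6.7, -1.7],
 [-1.7, 8.3]].

Step 3 — invert S. det(S) = 6.7·8.3 - (-1.7)² = 52.72.
  S^{-1} = (1/det) · [[d, -b], [-b, a]] = [[0.1574, 0.0322],
 [0.0322, 0.1271]].

Step 4 — quadratic form (x̄ - mu_0)^T · S^{-1} · (x̄ - mu_0):
  S^{-1} · (x̄ - mu_0) = (0.8213, 0.5899),
  (x̄ - mu_0)^T · [...] = (4.5)·(0.8213) + (3.5)·(0.5899) = 5.7606.

Step 5 — scale by n: T² = 6 · 5.7606 = 34.5637.

T² ≈ 34.5637


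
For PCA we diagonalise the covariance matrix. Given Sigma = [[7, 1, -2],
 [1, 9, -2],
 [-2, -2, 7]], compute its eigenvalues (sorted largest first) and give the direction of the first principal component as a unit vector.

Step 1 — characteristic polynomial p(λ) = det(λI - Sigma) = λ³ - tr·λ² + c_1·λ - det, where tr = trace, c_1 = sum of the principal 2×2 minors, det = det(Sigma):
  tr = 7 + 9 + 7 = 23,
  c_1 = (7·9 - (1)²) + (7·7 - (-2)²) + (9·7 - (-2)²) = 62 + 45 + 59 = 166,
  det = 7·(9·7 - (-2)²) - (1)·((1)·7 - (-2)·(-2)) + (-2)·((1)·(-2) - 9·(-2)) = 7·(59) - (1)·(3) + (-2)·(16) = 378.
  So p(λ) = λ³ - 23λ² + 166λ - 378.
Step 2 — look for an integer root (rational root theorem: any rational root is an integer divisor of 378). Testing λ = 7:
  p(7) = 343 - 1127 + 1162 - 378 = 0  ✓
  Dividing out (λ - 7): p(λ) = (λ - 7)(λ² - 16λ + 54).
Step 3 — remaining eigenvalues from the quadratic λ² - 16λ + 54 = 0:
  Δ = 16² - 4·54 = 256 - 216 = 40,  λ = (16 ± √40)/2 = (16 ± 6.3246)/2 ≈ 11.1623 or 4.8377.
  Sorted: λ_1 = 11.1623,  λ_2 = 7,  λ_3 = 4.8377  (check: sum = 23 = tr ✓).

Step 4 — unit eigenvector for λ_1 ≈ 11.1623: v spans the null space of (Sigma - λ_1 I), whose rows are
  r_1 = (-4.1623, 1, -2),  r_2 = (1, -2.1623, -2),  r_3 = (-2, -2, -4.1623).
  v is orthogonal to every row, so take v ∝ r_1 × r_2 = ((1)·(-2) - (-2)·(-2.1623), (-2)·(1) - (-4.1623)·(-2), (-4.1623)·(-2.1623) - (1)·(1)) ≈ (-6.3246, -10.3246, 8).
  Rescale (multiply by -1 so the first nonzero entry is positive): u = (6.3246, 10.3246, -8).
  ||u|| = √((6.3246)² + (10.3246)² + (-8)²) = √(210.5964) ≈ 14.5119,  v_1 = u/||u|| ≈ (0.4358, 0.7115, -0.5513) (||v_1|| = 1).

λ_1 = 11.1623,  λ_2 = 7,  λ_3 = 4.8377;  v_1 ≈ (0.4358, 0.7115, -0.5513)


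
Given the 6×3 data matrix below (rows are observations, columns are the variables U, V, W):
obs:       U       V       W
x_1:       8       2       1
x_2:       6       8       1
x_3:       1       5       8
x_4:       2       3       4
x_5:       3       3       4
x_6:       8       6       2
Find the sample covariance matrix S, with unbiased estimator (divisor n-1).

Step 1 — column means:
  mean(U) = (8 + 6 + 1 + 2 + 3 + 8) / 6 = 28/6 = 4.6667
  mean(V) = (2 + 8 + 5 + 3 + 3 + 6) / 6 = 27/6 = 4.5
  mean(W) = (1 + 1 + 8 + 4 + 4 + 2) / 6 = 20/6 = 3.3333

Step 2 — sample covariance S[i,j] = (1/(n-1)) · Σ_k (x_{k,i} - mean_i) · (x_{k,j} - mean_j), with n-1 = 5.
  S[U,U] = ((3.3333)·(3.3333) + (1.3333)·(1.3333) + (-3.6667)·(-3.6667) + (-2.6667)·(-2.6667) + (-1.6667)·(-1.6667) + (3.3333)·(3.3333)) / 5 = 47.3333/5 = 9.4667
  S[U,V] = ((3.3333)·(-2.5) + (1.3333)·(3.5) + (-3.6667)·(0.5) + (-2.6667)·(-1.5) + (-1.6667)·(-1.5) + (3.3333)·(1.5)) / 5 = 6/5 = 1.2
  S[U,W] = ((3.3333)·(-2.3333) + (1.3333)·(-2.3333) + (-3.6667)·(4.6667) + (-2.6667)·(0.6667) + (-1.6667)·(0.6667) + (3.3333)·(-1.3333)) / 5 = -35.3333/5 = -7.0667
  S[V,V] = ((-2.5)·(-2.5) + (3.5)·(3.5) + (0.5)·(0.5) + (-1.5)·(-1.5) + (-1.5)·(-1.5) + (1.5)·(1.5)) / 5 = 25.5/5 = 5.1
  S[V,W] = ((-2.5)·(-2.3333) + (3.5)·(-2.3333) + (0.5)·(4.6667) + (-1.5)·(0.6667) + (-1.5)·(0.6667) + (1.5)·(-1.3333)) / 5 = -4/5 = -0.8
  S[W,W] = ((-2.3333)·(-2.3333) + (-2.3333)·(-2.3333) + (4.6667)·(4.6667) + (0.6667)·(0.6667) + (0.6667)·(0.6667) + (-1.3333)·(-1.3333)) / 5 = 35.3333/5 = 7.0667

S is symmetric (S[j,i] = S[i,j]). Assembling:

S = [[9.4667, 1.2, -7.0667],
 [1.2, 5.1, -0.8],
 [-7.0667, -0.8, 7.0667]]


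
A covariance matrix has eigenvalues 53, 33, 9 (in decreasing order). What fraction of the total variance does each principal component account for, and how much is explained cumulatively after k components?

Step 1 — total variance = trace(Sigma) = Σ λ_i = 53 + 33 + 9 = 95.

Step 2 — fraction explained by component i = λ_i / Σ λ:
  PC1: 53/95 = 0.5579
  PC2: 33/95 = 0.3474
  PC3: 9/95 = 0.0947

Step 3 — cumulative fraction after k components = (λ_1 + ... + λ_k) / Σ λ:
  k = 1: 53/95 = 0.5579
  k = 2: (53 + 33)/95 = 86/95 = 0.9053
  k = 3: (53 + 33 + 9)/95 = 95/95 = 1

Summary (fraction, with percent):

explained: PC1 0.5579 (55.79%), PC2 0.3474 (34.74%), PC3 0.0947 (9.47%);  cumulative: 0.5579, 0.9053, 1


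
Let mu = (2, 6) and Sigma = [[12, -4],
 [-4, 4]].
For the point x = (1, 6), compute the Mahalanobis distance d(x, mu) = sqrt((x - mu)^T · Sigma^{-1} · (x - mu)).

Step 1 — centre the observation: (x - mu) = (-1, 0).

Step 2 — invert Sigma. det(Sigma) = 12·4 - (-4)² = 32.
  Sigma^{-1} = (1/det) · [[d, -b], [-b, a]] = [[0.125, 0.125],
 [0.125, 0.375]].

Step 3 — form the quadratic (x - mu)^T · Sigma^{-1} · (x - mu):
  Sigma^{-1} · (x - mu) = (-0.125, -0.125).
  (x - mu)^T · [Sigma^{-1} · (x - mu)] = (-1)·(-0.125) + (0)·(-0.125) = 0.125.

Step 4 — take square root: d = √(0.125) ≈ 0.3536.

d(x, mu) = √(0.125) ≈ 0.3536


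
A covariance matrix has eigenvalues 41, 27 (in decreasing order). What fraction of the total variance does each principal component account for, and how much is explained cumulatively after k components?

Step 1 — total variance = trace(Sigma) = Σ λ_i = 41 + 27 = 68.

Step 2 — fraction explained by component i = λ_i / Σ λ:
  PC1: 41/68 = 0.6029
  PC2: 27/68 = 0.3971

Step 3 — cumulative fraction after k components = (λ_1 + ... + λ_k) / Σ λ:
  k = 1: 41/68 = 0.6029
  k = 2: (41 + 27)/68 = 68/68 = 1

Summary (fraction, with percent):

explained: PC1 0.6029 (60.29%), PC2 0.3971 (39.71%);  cumulative: 0.6029, 1


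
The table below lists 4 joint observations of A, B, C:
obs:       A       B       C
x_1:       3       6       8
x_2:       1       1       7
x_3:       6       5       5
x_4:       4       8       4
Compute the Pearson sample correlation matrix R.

Step 1 — column means:
  mean(A) = (3 + 1 + 6 + 4) / 4 = 14/4 = 3.5
  mean(B) = (6 + 1 + 5 + 8) / 4 = 20/4 = 5
  mean(C) = (8 + 7 + 5 + 4) / 4 = 24/4 = 6

Step 2 — sample variances and covariances s[i,j] = (1/(n-1)) · Σ_k (x_{k,i} - mean_i) · (x_{k,j} - mean_j), with n-1 = 3:
  s[A,A] = ((-0.5)·(-0.5) + (-2.5)·(-2.5) + (2.5)·(2.5) + (0.5)·(0.5)) / 3 = 13/3 = 4.3333
  s[A,B] = ((-0.5)·(1) + (-2.5)·(-4) + (2.5)·(0) + (0.5)·(3)) / 3 = 11/3 = 3.6667
  s[A,C] = ((-0.5)·(2) + (-2.5)·(1) + (2.5)·(-1) + (0.5)·(-2)) / 3 = -7/3 = -2.3333
  s[B,B] = ((1)·(1) + (-4)·(-4) + (0)·(0) + (3)·(3)) / 3 = 26/3 = 8.6667
  s[B,C] = ((1)·(2) + (-4)·(1) + (0)·(-1) + (3)·(-2)) / 3 = -8/3 = -2.6667
  s[C,C] = ((2)·(2) + (1)·(1) + (-1)·(-1) + (-2)·(-2)) / 3 = 10/3 = 3.3333
  Sample standard deviations s_i = √(s[i,i]):
  s(A) = √(4.3333) = 2.0817
  s(B) = √(8.6667) = 2.9439
  s(C) = √(3.3333) = 1.8257

Step 3 — r_{ij} = s_{ij} / (s_i · s_j):
  r[A,A] = 1 (diagonal).
  r[A,B] = 3.6667 / (2.0817 · 2.9439) = 3.6667 / 6.1283 = 0.5983
  r[A,C] = -2.3333 / (2.0817 · 1.8257) = -2.3333 / 3.8006 = -0.6139
  r[B,B] = 1 (diagonal).
  r[B,C] = -2.6667 / (2.9439 · 1.8257) = -2.6667 / 5.3748 = -0.4961
  r[C,C] = 1 (diagonal).

R is symmetric with unit diagonal. Assembling:

R = [[1, 0.5983, -0.6139],
 [0.5983, 1, -0.4961],
 [-0.6139, -0.4961, 1]]


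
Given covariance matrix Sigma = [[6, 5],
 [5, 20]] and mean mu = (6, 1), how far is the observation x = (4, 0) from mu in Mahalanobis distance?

Step 1 — centre the observation: (x - mu) = (-2, -1).

Step 2 — invert Sigma. det(Sigma) = 6·20 - (5)² = 95.
  Sigma^{-1} = (1/det) · [[d, -b], [-b, a]] = [[0.2105, -0.0526],
 [-0.0526, 0.0632]].

Step 3 — form the quadratic (x - mu)^T · Sigma^{-1} · (x - mu):
  Sigma^{-1} · (x - mu) = (-0.3684, 0.0421).
  (x - mu)^T · [Sigma^{-1} · (x - mu)] = (-2)·(-0.3684) + (-1)·(0.0421) = 0.6947.

Step 4 — take square root: d = √(0.6947) ≈ 0.8335.

d(x, mu) = √(0.6947) ≈ 0.8335


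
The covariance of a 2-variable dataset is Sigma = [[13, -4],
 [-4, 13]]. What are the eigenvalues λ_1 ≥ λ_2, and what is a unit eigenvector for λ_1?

Step 1 — characteristic polynomial of 2×2 Sigma:
  det(Sigma - λI) = λ² - trace · λ + det = 0.
  trace = 13 + 13 = 26, det = 13·13 - (-4)² = 153.
Step 2 — discriminant:
  Δ = trace² - 4·det = 676 - 612 = 64.
Step 3 — eigenvalues:
  λ = (trace ± √Δ)/2 = (26 ± 8)/2,
  λ_1 = 17,  λ_2 = 9.

Step 4 — unit eigenvector for λ_1: solve (Sigma - λ_1 I)v = 0. First row:
  (13 - 17)·v_x + (-4)·v_y = 0, i.e. (-4)·v_x + (-4)·v_y = 0,
  so v ∝ (b, λ_1 - a) = (-4, 4); multiply by -1 so the first entry is positive: u = (4, -4).
  ||u|| = √((4)² + (-4)²) = √(32) ≈ 5.6569,
  v_1 = u/||u|| ≈ (0.7071, -0.7071) (||v_1|| = 1).

λ_1 = 17,  λ_2 = 9;  v_1 ≈ (0.7071, -0.7071)


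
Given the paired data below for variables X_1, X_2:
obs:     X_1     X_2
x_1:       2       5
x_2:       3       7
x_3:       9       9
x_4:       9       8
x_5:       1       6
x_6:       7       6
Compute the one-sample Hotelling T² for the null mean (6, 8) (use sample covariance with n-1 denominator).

Step 1 — sample mean vector:
  mean(X_1) = (2 + 3 + 9 + 9 + 1 + 7) / 6 = 31/6 = 5.1667
  mean(X_2) = (5 + 7 + 9 + 8 + 6 + 6) / 6 = 41/6 = 6.8333
  x̄ = (5.1667, 6.8333),  deviation x̄ - mu_0 = (5.1667, 6.8333) - (6, 8) = (-0.8333, -1.1667).

Step 2 — sample covariance matrix, S[i,j] = (1/(n-1)) · Σ_k (x_{k,i} - mean_i) · (x_{k,j} - mean_j), divisor n-1 = 5:
  S[X_1,X_1] = ((-3.1667)·(-3.1667) + (-2.1667)·(-2.1667) + (3.8333)·(3.8333) + (3.8333)·(3.8333) + (-4.1667)·(-4.1667) + (1.8333)·(1.8333)) / 5 = 64.8333/5 = 12.9667
  S[X_1,X_2] = ((-3.1667)·(-1.8333) + (-2.1667)·(0.1667) + (3.8333)·(2.1667) + (3.8333)·(1.1667) + (-4.1667)·(-0.8333) + (1.8333)·(-0.8333)) / 5 = 20.1667/5 = 4.0333
  S[X_2,X_2] = ((-1.8333)·(-1.8333) + (0.1667)·(0.1667) + (2.1667)·(2.1667) + (1.1667)·(1.1667) + (-0.8333)·(-0.8333) + (-0.8333)·(-0.8333)) / 5 = 10.8333/5 = 2.1667
  S = [[12.9667, 4.0333],
 [4.0333, 2.1667]].

Step 3 — invert S. det(S) = 12.9667·2.1667 - (4.0333)² = 11.8267.
  S^{-1} = (1/det) · [[d, -b], [-b, a]] = [[0.1832, -0.341],
 [-0.341, 1.0964]].

Step 4 — quadratic form (x̄ - mu_0)^T · S^{-1} · (x̄ - mu_0):
  S^{-1} · (x̄ - mu_0) = (0.2452, -0.9949),
  (x̄ - mu_0)^T · [...] = (-0.8333)·(0.2452) + (-1.1667)·(-0.9949) = 0.9564.

Step 5 — scale by n: T² = 6 · 0.9564 = 5.7384.

T² ≈ 5.7384


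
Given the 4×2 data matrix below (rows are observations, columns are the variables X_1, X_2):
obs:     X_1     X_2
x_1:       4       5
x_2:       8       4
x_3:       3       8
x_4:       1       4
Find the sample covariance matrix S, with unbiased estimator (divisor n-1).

Step 1 — column means:
  mean(X_1) = (4 + 8 + 3 + 1) / 4 = 16/4 = 4
  mean(X_2) = (5 + 4 + 8 + 4) / 4 = 21/4 = 5.25

Step 2 — sample covariance S[i,j] = (1/(n-1)) · Σ_k (x_{k,i} - mean_i) · (x_{k,j} - mean_j), with n-1 = 3.
  S[X_1,X_1] = ((0)·(0) + (4)·(4) + (-1)·(-1) + (-3)·(-3)) / 3 = 26/3 = 8.6667
  S[X_1,X_2] = ((0)·(-0.25) + (4)·(-1.25) + (-1)·(2.75) + (-3)·(-1.25)) / 3 = -4/3 = -1.3333
  S[X_2,X_2] = ((-0.25)·(-0.25) + (-1.25)·(-1.25) + (2.75)·(2.75) + (-1.25)·(-1.25)) / 3 = 10.75/3 = 3.5833

S is symmetric (S[j,i] = S[i,j]). Assembling:

S = [[8.6667, -1.3333],
 [-1.3333, 3.5833]]


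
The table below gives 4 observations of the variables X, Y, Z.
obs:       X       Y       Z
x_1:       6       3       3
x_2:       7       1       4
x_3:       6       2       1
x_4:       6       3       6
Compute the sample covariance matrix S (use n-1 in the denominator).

Step 1 — column means:
  mean(X) = (6 + 7 + 6 + 6) / 4 = 25/4 = 6.25
  mean(Y) = (3 + 1 + 2 + 3) / 4 = 9/4 = 2.25
  mean(Z) = (3 + 4 + 1 + 6) / 4 = 14/4 = 3.5

Step 2 — sample covariance S[i,j] = (1/(n-1)) · Σ_k (x_{k,i} - mean_i) · (x_{k,j} - mean_j), with n-1 = 3.
  S[X,X] = ((-0.25)·(-0.25) + (0.75)·(0.75) + (-0.25)·(-0.25) + (-0.25)·(-0.25)) / 3 = 0.75/3 = 0.25
  S[X,Y] = ((-0.25)·(0.75) + (0.75)·(-1.25) + (-0.25)·(-0.25) + (-0.25)·(0.75)) / 3 = -1.25/3 = -0.4167
  S[X,Z] = ((-0.25)·(-0.5) + (0.75)·(0.5) + (-0.25)·(-2.5) + (-0.25)·(2.5)) / 3 = 0.5/3 = 0.1667
  S[Y,Y] = ((0.75)·(0.75) + (-1.25)·(-1.25) + (-0.25)·(-0.25) + (0.75)·(0.75)) / 3 = 2.75/3 = 0.9167
  S[Y,Z] = ((0.75)·(-0.5) + (-1.25)·(0.5) + (-0.25)·(-2.5) + (0.75)·(2.5)) / 3 = 1.5/3 = 0.5
  S[Z,Z] = ((-0.5)·(-0.5) + (0.5)·(0.5) + (-2.5)·(-2.5) + (2.5)·(2.5)) / 3 = 13/3 = 4.3333

S is symmetric (S[j,i] = S[i,j]). Assembling:

S = [[0.25, -0.4167, 0.1667],
 [-0.4167, 0.9167, 0.5],
 [0.1667, 0.5, 4.3333]]


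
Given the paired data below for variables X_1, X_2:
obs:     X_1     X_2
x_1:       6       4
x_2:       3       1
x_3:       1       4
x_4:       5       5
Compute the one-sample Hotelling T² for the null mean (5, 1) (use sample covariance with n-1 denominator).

Step 1 — sample mean vector:
  mean(X_1) = (6 + 3 + 1 + 5) / 4 = 15/4 = 3.75
  mean(X_2) = (4 + 1 + 4 + 5) / 4 = 14/4 = 3.5
  x̄ = (3.75, 3.5),  deviation x̄ - mu_0 = (3.75, 3.5) - (5, 1) = (-1.25, 2.5).

Step 2 — sample covariance matrix, S[i,j] = (1/(n-1)) · Σ_k (x_{k,i} - mean_i) · (x_{k,j} - mean_j), divisor n-1 = 3:
  S[X_1,X_1] = ((2.25)·(2.25) + (-0.75)·(-0.75) + (-2.75)·(-2.75) + (1.25)·(1.25)) / 3 = 14.75/3 = 4.9167
  S[X_1,X_2] = ((2.25)·(0.5) + (-0.75)·(-2.5) + (-2.75)·(0.5) + (1.25)·(1.5)) / 3 = 3.5/3 = 1.1667
  S[X_2,X_2] = ((0.5)·(0.5) + (-2.5)·(-2.5) + (0.5)·(0.5) + (1.5)·(1.5)) / 3 = 9/3 = 3
  S = [[4.9167, 1.1667],
 [1.1667, 3]].

Step 3 — invert S. det(S) = 4.9167·3 - (1.1667)² = 13.3889.
  S^{-1} = (1/det) · [[d, -b], [-b, a]] = [[0.2241, -0.0871],
 [-0.0871, 0.3672]].

Step 4 — quadratic form (x̄ - mu_0)^T · S^{-1} · (x̄ - mu_0):
  S^{-1} · (x̄ - mu_0) = (-0.4979, 1.027),
  (x̄ - mu_0)^T · [...] = (-1.25)·(-0.4979) + (2.5)·(1.027) = 3.1898.

Step 5 — scale by n: T² = 4 · 3.1898 = 12.7593.

T² ≈ 12.7593


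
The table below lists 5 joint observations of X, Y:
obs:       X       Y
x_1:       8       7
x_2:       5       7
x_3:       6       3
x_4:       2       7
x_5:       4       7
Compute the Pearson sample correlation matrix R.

Step 1 — column means:
  mean(X) = (8 + 5 + 6 + 2 + 4) / 5 = 25/5 = 5
  mean(Y) = (7 + 7 + 3 + 7 + 7) / 5 = 31/5 = 6.2

Step 2 — sample variances and covariances s[i,j] = (1/(n-1)) · Σ_k (x_{k,i} - mean_i) · (x_{k,j} - mean_j), with n-1 = 4:
  s[X,X] = ((3)·(3) + (0)·(0) + (1)·(1) + (-3)·(-3) + (-1)·(-1)) / 4 = 20/4 = 5
  s[X,Y] = ((3)·(0.8) + (0)·(0.8) + (1)·(-3.2) + (-3)·(0.8) + (-1)·(0.8)) / 4 = -4/4 = -1
  s[Y,Y] = ((0.8)·(0.8) + (0.8)·(0.8) + (-3.2)·(-3.2) + (0.8)·(0.8) + (0.8)·(0.8)) / 4 = 12.8/4 = 3.2
  Sample standard deviations s_i = √(s[i,i]):
  s(X) = √(5) = 2.2361
  s(Y) = √(3.2) = 1.7889

Step 3 — r_{ij} = s_{ij} / (s_i · s_j):
  r[X,X] = 1 (diagonal).
  r[X,Y] = -1 / (2.2361 · 1.7889) = -1 / 4 = -0.25
  r[Y,Y] = 1 (diagonal).

R is symmetric with unit diagonal. Assembling:

R = [[1, -0.25],
 [-0.25, 1]]


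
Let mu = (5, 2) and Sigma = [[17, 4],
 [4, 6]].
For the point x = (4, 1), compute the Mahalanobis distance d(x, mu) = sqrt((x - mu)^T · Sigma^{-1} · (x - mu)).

Step 1 — centre the observation: (x - mu) = (-1, -1).

Step 2 — invert Sigma. det(Sigma) = 17·6 - (4)² = 86.
  Sigma^{-1} = (1/det) · [[d, -b], [-b, a]] = [[0.0698, -0.0465],
 [-0.0465, 0.1977]].

Step 3 — form the quadratic (x - mu)^T · Sigma^{-1} · (x - mu):
  Sigma^{-1} · (x - mu) = (-0.0233, -0.1512).
  (x - mu)^T · [Sigma^{-1} · (x - mu)] = (-1)·(-0.0233) + (-1)·(-0.1512) = 0.1744.

Step 4 — take square root: d = √(0.1744) ≈ 0.4176.

d(x, mu) = √(0.1744) ≈ 0.4176


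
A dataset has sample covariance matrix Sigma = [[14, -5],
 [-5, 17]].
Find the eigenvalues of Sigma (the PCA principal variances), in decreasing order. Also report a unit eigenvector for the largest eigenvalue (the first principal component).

Step 1 — characteristic polynomial of 2×2 Sigma:
  det(Sigma - λI) = λ² - trace · λ + det = 0.
  trace = 14 + 17 = 31, det = 14·17 - (-5)² = 213.
Step 2 — discriminant:
  Δ = trace² - 4·det = 961 - 852 = 109.
Step 3 — eigenvalues:
  λ = (trace ± √Δ)/2 = (31 ± 10.4403)/2,
  λ_1 = 20.7202,  λ_2 = 10.2798.

Step 4 — unit eigenvector for λ_1: solve (Sigma - λ_1 I)v = 0. First row:
  (14 - 20.7202)·v_x + (-5)·v_y = 0, i.e. (-6.7202)·v_x + (-5)·v_y = 0,
  so v ∝ (b, λ_1 - a) = (-5, 6.7202); multiply by -1 so the first entry is positive: u = (5, -6.7202).
  ||u|| = √((5)² + (-6.7202)²) = √(70.1605) ≈ 8.3762,
  v_1 = u/||u|| ≈ (0.5969, -0.8023) (||v_1|| = 1).

λ_1 = 20.7202,  λ_2 = 10.2798;  v_1 ≈ (0.5969, -0.8023)


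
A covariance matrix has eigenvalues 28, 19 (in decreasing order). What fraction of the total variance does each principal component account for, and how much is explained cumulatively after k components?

Step 1 — total variance = trace(Sigma) = Σ λ_i = 28 + 19 = 47.

Step 2 — fraction explained by component i = λ_i / Σ λ:
  PC1: 28/47 = 0.5957
  PC2: 19/47 = 0.4043

Step 3 — cumulative fraction after k components = (λ_1 + ... + λ_k) / Σ λ:
  k = 1: 28/47 = 0.5957
  k = 2: (28 + 19)/47 = 47/47 = 1

Summary (fraction, with percent):

explained: PC1 0.5957 (59.57%), PC2 0.4043 (40.43%);  cumulative: 0.5957, 1


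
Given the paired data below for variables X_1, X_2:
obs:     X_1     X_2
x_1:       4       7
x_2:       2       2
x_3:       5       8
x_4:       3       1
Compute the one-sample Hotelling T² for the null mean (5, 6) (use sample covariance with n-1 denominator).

Step 1 — sample mean vector:
  mean(X_1) = (4 + 2 + 5 + 3) / 4 = 14/4 = 3.5
  mean(X_2) = (7 + 2 + 8 + 1) / 4 = 18/4 = 4.5
  x̄ = (3.5, 4.5),  deviation x̄ - mu_0 = (3.5, 4.5) - (5, 6) = (-1.5, -1.5).

Step 2 — sample covariance matrix, S[i,j] = (1/(n-1)) · Σ_k (x_{k,i} - mean_i) · (x_{k,j} - mean_j), divisor n-1 = 3:
  S[X_1,X_1] = ((0.5)·(0.5) + (-1.5)·(-1.5) + (1.5)·(1.5) + (-0.5)·(-0.5)) / 3 = 5/3 = 1.6667
  S[X_1,X_2] = ((0.5)·(2.5) + (-1.5)·(-2.5) + (1.5)·(3.5) + (-0.5)·(-3.5)) / 3 = 12/3 = 4
  S[X_2,X_2] = ((2.5)·(2.5) + (-2.5)·(-2.5) + (3.5)·(3.5) + (-3.5)·(-3.5)) / 3 = 37/3 = 12.3333
  S = [[1.6667, 4],
 [4, 12.3333]].

Step 3 — invert S. det(S) = 1.6667·12.3333 - (4)² = 4.5556.
  S^{-1} = (1/det) · [[d, -b], [-b, a]] = [[2.7073, -0.878],
 [-0.878, 0.3659]].

Step 4 — quadratic form (x̄ - mu_0)^T · S^{-1} · (x̄ - mu_0):
  S^{-1} · (x̄ - mu_0) = (-2.7439, 0.7683),
  (x̄ - mu_0)^T · [...] = (-1.5)·(-2.7439) + (-1.5)·(0.7683) = 2.9634.

Step 5 — scale by n: T² = 4 · 2.9634 = 11.8537.

T² ≈ 11.8537


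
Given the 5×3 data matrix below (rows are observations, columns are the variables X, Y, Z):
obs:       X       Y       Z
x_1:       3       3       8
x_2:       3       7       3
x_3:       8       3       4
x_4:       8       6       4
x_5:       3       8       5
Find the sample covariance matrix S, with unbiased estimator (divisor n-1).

Step 1 — column means:
  mean(X) = (3 + 3 + 8 + 8 + 3) / 5 = 25/5 = 5
  mean(Y) = (3 + 7 + 3 + 6 + 8) / 5 = 27/5 = 5.4
  mean(Z) = (8 + 3 + 4 + 4 + 5) / 5 = 24/5 = 4.8

Step 2 — sample covariance S[i,j] = (1/(n-1)) · Σ_k (x_{k,i} - mean_i) · (x_{k,j} - mean_j), with n-1 = 4.
  S[X,X] = ((-2)·(-2) + (-2)·(-2) + (3)·(3) + (3)·(3) + (-2)·(-2)) / 4 = 30/4 = 7.5
  S[X,Y] = ((-2)·(-2.4) + (-2)·(1.6) + (3)·(-2.4) + (3)·(0.6) + (-2)·(2.6)) / 4 = -9/4 = -2.25
  S[X,Z] = ((-2)·(3.2) + (-2)·(-1.8) + (3)·(-0.8) + (3)·(-0.8) + (-2)·(0.2)) / 4 = -8/4 = -2
  S[Y,Y] = ((-2.4)·(-2.4) + (1.6)·(1.6) + (-2.4)·(-2.4) + (0.6)·(0.6) + (2.6)·(2.6)) / 4 = 21.2/4 = 5.3
  S[Y,Z] = ((-2.4)·(3.2) + (1.6)·(-1.8) + (-2.4)·(-0.8) + (0.6)·(-0.8) + (2.6)·(0.2)) / 4 = -8.6/4 = -2.15
  S[Z,Z] = ((3.2)·(3.2) + (-1.8)·(-1.8) + (-0.8)·(-0.8) + (-0.8)·(-0.8) + (0.2)·(0.2)) / 4 = 14.8/4 = 3.7

S is symmetric (S[j,i] = S[i,j]). Assembling:

S = [[7.5, -2.25, -2],
 [-2.25, 5.3, -2.15],
 [-2, -2.15, 3.7]]


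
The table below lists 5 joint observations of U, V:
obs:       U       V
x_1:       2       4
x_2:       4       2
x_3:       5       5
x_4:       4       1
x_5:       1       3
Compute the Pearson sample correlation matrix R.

Step 1 — column means:
  mean(U) = (2 + 4 + 5 + 4 + 1) / 5 = 16/5 = 3.2
  mean(V) = (4 + 2 + 5 + 1 + 3) / 5 = 15/5 = 3

Step 2 — sample variances and covariances s[i,j] = (1/(n-1)) · Σ_k (x_{k,i} - mean_i) · (x_{k,j} - mean_j), with n-1 = 4:
  s[U,U] = ((-1.2)·(-1.2) + (0.8)·(0.8) + (1.8)·(1.8) + (0.8)·(0.8) + (-2.2)·(-2.2)) / 4 = 10.8/4 = 2.7
  s[U,V] = ((-1.2)·(1) + (0.8)·(-1) + (1.8)·(2) + (0.8)·(-2) + (-2.2)·(0)) / 4 = 0/4 = 0
  s[V,V] = ((1)·(1) + (-1)·(-1) + (2)·(2) + (-2)·(-2) + (0)·(0)) / 4 = 10/4 = 2.5
  Sample standard deviations s_i = √(s[i,i]):
  s(U) = √(2.7) = 1.6432
  s(V) = √(2.5) = 1.5811

Step 3 — r_{ij} = s_{ij} / (s_i · s_j):
  r[U,U] = 1 (diagonal).
  r[U,V] = 0 / (1.6432 · 1.5811) = 0 / 2.5981 = 0
  r[V,V] = 1 (diagonal).

R is symmetric with unit diagonal. Assembling:

R = [[1, 0],
 [0, 1]]


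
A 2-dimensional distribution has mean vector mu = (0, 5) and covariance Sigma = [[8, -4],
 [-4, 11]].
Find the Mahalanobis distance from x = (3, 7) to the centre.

Step 1 — centre the observation: (x - mu) = (3, 2).

Step 2 — invert Sigma. det(Sigma) = 8·11 - (-4)² = 72.
  Sigma^{-1} = (1/det) · [[d, -b], [-b, a]] = [[0.1528, 0.0556],
 [0.0556, 0.1111]].

Step 3 — form the quadratic (x - mu)^T · Sigma^{-1} · (x - mu):
  Sigma^{-1} · (x - mu) = (0.5694, 0.3889).
  (x - mu)^T · [Sigma^{-1} · (x - mu)] = (3)·(0.5694) + (2)·(0.3889) = 2.4861.

Step 4 — take square root: d = √(2.4861) ≈ 1.5767.

d(x, mu) = √(2.4861) ≈ 1.5767


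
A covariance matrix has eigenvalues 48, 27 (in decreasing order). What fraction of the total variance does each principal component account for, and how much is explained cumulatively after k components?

Step 1 — total variance = trace(Sigma) = Σ λ_i = 48 + 27 = 75.

Step 2 — fraction explained by component i = λ_i / Σ λ:
  PC1: 48/75 = 0.64
  PC2: 27/75 = 0.36

Step 3 — cumulative fraction after k components = (λ_1 + ... + λ_k) / Σ λ:
  k = 1: 48/75 = 0.64
  k = 2: (48 + 27)/75 = 75/75 = 1

Summary (fraction, with percent):

explained: PC1 0.64 (64%), PC2 0.36 (36%);  cumulative: 0.64, 1


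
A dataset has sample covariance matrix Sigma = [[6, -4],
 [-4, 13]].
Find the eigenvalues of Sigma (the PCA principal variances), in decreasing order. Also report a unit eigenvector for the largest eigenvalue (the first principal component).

Step 1 — characteristic polynomial of 2×2 Sigma:
  det(Sigma - λI) = λ² - trace · λ + det = 0.
  trace = 6 + 13 = 19, det = 6·13 - (-4)² = 62.
Step 2 — discriminant:
  Δ = trace² - 4·det = 361 - 248 = 113.
Step 3 — eigenvalues:
  λ = (trace ± √Δ)/2 = (19 ± 10.6301)/2,
  λ_1 = 14.8151,  λ_2 = 4.1849.

Step 4 — unit eigenvector for λ_1: solve (Sigma - λ_1 I)v = 0. First row:
  (6 - 14.8151)·v_x + (-4)·v_y = 0, i.e. (-8.8151)·v_x + (-4)·v_y = 0,
  so v ∝ (b, λ_1 - a) = (-4, 8.8151); multiply by -1 so the first entry is positive: u = (4, -8.8151).
  ||u|| = √((4)² + (-8.8151)²) = √(93.7055) ≈ 9.6802,
  v_1 = u/||u|| ≈ (0.4132, -0.9106) (||v_1|| = 1).

λ_1 = 14.8151,  λ_2 = 4.1849;  v_1 ≈ (0.4132, -0.9106)
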